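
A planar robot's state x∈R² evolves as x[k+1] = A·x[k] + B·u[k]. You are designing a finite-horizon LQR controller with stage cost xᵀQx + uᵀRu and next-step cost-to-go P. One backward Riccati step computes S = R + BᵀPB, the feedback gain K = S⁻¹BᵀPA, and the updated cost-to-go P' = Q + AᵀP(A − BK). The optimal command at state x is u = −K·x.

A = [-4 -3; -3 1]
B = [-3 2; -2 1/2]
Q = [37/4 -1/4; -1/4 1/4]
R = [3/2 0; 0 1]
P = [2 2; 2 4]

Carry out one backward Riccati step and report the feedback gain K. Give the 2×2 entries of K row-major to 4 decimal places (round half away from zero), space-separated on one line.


1.1731 -0.1827 -0.4519 -0.9952

BᵀP = [-10.0000 -14.0000; 5.0000 6.0000]
S = R + BᵀPB = [3/2 0; 0 1] + [58.0000 -27.0000; -27.0000 13.0000] = [59.5000 -27.0000; -27.0000 14.0000]
BᵀPA = [82.0000 16.0000; -38.0000 -9.0000]
K = S⁻¹·BᵀPA = [1.1731 -0.1827; -0.4519 -0.9952]
A−BK = [0.4231 -1.5577; -0.4279 1.1322]
AᵀP(A−BK) = [2.6346 -0.8365; -0.8365 3.9663]
P' = Q + AᵀP(A−BK) = [11.8846 -1.0865; -1.0865 4.2163]
tr(P') = 16.1010


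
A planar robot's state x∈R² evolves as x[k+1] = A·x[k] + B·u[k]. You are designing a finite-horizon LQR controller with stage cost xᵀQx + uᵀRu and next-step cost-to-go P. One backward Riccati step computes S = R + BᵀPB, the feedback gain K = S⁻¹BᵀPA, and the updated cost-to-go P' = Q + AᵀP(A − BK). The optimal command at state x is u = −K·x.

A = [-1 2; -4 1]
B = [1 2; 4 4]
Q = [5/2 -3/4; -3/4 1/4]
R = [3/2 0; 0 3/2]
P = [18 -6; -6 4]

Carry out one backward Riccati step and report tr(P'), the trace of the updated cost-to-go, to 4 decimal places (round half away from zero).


BᵀP = [-6.0000 10.0000; 12.0000 4.0000]
S = R + BᵀPB = [3/2 0; 0 3/2] + [34.0000 28.0000; 28.0000 40.0000] = [35.5000 28.0000; 28.0000 41.5000]
BᵀPA = [-34.0000 -2.0000; -28.0000 28.0000]
K = S⁻¹·BᵀPA = [-0.9097 -1.2579; -0.0609 1.5234]
A−BK = [0.0316 0.2111; -0.1175 -0.0620]
AᵀP(A−BK) = [1.3645 1.8868; 1.8868 6.8292]
P' = Q + AᵀP(A−BK) = [3.8645 1.1368; 1.1368 7.0792]
tr(P') = 10.9437

10.9437


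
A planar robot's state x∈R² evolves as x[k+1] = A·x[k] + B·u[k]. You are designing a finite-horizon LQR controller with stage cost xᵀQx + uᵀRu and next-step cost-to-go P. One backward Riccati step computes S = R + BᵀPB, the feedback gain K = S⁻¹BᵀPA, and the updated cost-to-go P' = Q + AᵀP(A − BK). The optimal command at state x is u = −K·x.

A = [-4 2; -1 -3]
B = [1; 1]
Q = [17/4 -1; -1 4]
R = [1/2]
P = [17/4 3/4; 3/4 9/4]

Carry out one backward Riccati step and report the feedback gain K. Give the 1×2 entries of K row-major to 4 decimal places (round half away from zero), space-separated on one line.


-2.7059 0.1176

BᵀP = [5.0000 3.0000]
S = R + BᵀPB = [1/2] + [8.0000] = [8.5000]
BᵀPA = [-23.0000 1.0000]
K = S⁻¹·BᵀPA = [-2.7059 0.1176]
A−BK = [-1.2941 1.8824; 1.7059 -3.1176]
AᵀP(A−BK) = [14.0147 -17.0441; -17.0441 28.1324]
P' = Q + AᵀP(A−BK) = [18.2647 -18.0441; -18.0441 32.1324]
tr(P') = 50.3971


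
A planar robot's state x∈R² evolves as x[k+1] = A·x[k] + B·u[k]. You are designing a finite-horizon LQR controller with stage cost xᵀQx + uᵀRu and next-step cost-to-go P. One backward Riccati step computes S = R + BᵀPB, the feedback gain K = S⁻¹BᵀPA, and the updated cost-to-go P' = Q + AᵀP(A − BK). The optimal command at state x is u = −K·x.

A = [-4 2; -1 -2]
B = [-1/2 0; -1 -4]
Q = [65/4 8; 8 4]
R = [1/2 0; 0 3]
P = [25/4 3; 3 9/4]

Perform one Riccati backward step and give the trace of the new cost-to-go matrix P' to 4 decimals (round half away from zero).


BᵀP = [-6.1250 -3.7500; -12.0000 -9.0000]
S = R + BᵀPB = [1/2 0; 0 3] + [6.8125 15.0000; 15.0000 36.0000] = [7.3125 15.0000; 15.0000 39.0000]
BᵀPA = [28.2500 -4.7500; 57.0000 -6.0000]
K = S⁻¹·BᵀPA = [4.0997 -1.5826; -0.1153 0.4548]
A−BK = [-1.9502 1.2087; 2.6386 -1.7632]
AᵀP(A−BK) = [17.0039 -8.7181; -8.7181 5.2118]
P' = Q + AᵀP(A−BK) = [33.2539 -0.7181; -0.7181 9.2118]
tr(P') = 42.4657

42.4657


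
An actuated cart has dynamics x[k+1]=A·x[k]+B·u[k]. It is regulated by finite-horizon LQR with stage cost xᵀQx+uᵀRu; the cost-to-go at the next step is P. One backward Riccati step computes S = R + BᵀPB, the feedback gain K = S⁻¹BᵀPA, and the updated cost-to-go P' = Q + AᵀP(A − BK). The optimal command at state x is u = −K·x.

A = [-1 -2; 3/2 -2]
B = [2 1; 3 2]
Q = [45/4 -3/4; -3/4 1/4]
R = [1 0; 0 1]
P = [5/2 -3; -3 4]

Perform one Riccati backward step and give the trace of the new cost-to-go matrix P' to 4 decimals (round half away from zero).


BᵀP = [-4.0000 6.0000; -3.5000 5.0000]
S = R + BᵀPB = [1 0; 0 1] + [10.0000 8.0000; 8.0000 6.5000] = [11.0000 8.0000; 8.0000 7.5000]
BᵀPA = [13.0000 -4.0000; 11.0000 -3.0000]
K = S⁻¹·BᵀPA = [0.5135 -0.3243; 0.9189 -0.0541]
A−BK = [-2.9459 -1.2973; -1.8784 -0.9189]
AᵀP(A−BK) = [3.7162 0.8108; 0.8108 0.5405]
P' = Q + AᵀP(A−BK) = [14.9662 0.0608; 0.0608 0.7905]
tr(P') = 15.7568

15.7568


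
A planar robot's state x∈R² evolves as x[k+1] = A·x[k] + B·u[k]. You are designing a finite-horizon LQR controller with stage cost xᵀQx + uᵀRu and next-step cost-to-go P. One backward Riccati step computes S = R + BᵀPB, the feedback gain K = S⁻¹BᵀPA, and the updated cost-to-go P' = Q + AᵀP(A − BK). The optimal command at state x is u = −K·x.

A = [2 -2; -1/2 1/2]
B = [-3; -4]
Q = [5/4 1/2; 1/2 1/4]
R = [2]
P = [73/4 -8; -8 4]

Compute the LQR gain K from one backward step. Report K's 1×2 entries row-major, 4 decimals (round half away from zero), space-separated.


-1.2941 1.2941

BᵀP = [-22.7500 8.0000]
S = R + BᵀPB = [2] + [36.2500] = [38.2500]
BᵀPA = [-49.5000 49.5000]
K = S⁻¹·BᵀPA = [-1.2941 1.2941]
A−BK = [-1.8824 1.8824; -5.6765 5.6765]
AᵀP(A−BK) = [25.9412 -25.9412; -25.9412 25.9412]
P' = Q + AᵀP(A−BK) = [27.1912 -25.4412; -25.4412 26.1912]
tr(P') = 53.3824


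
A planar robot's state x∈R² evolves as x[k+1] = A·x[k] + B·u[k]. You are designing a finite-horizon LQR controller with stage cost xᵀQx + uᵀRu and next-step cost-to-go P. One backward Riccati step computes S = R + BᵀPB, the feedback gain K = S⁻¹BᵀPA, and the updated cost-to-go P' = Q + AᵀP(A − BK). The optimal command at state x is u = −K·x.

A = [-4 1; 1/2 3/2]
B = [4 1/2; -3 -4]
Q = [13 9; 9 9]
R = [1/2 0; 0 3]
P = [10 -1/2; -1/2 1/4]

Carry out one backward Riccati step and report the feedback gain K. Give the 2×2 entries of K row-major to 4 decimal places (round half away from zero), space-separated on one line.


BᵀP = [41.5000 -2.7500; 7.0000 -1.2500]
S = R + BᵀPB = [1/2 0; 0 3] + [174.2500 31.7500; 31.7500 8.5000] = [174.7500 31.7500; 31.7500 11.5000]
BᵀPA = [-167.3750 37.3750; -28.6250 5.1250]
K = S⁻¹·BᵀPA = [-1.0144 0.2667; 0.3115 -0.2906]
A−BK = [-0.0982 0.0786; -1.2973 1.1376]
AᵀP(A−BK) = [1.1953 -0.7461; -0.7461 0.5848]
P' = Q + AᵀP(A−BK) = [14.1953 8.2539; 8.2539 9.5848]
tr(P') = 23.7801

-1.0144 0.2667 0.3115 -0.2906


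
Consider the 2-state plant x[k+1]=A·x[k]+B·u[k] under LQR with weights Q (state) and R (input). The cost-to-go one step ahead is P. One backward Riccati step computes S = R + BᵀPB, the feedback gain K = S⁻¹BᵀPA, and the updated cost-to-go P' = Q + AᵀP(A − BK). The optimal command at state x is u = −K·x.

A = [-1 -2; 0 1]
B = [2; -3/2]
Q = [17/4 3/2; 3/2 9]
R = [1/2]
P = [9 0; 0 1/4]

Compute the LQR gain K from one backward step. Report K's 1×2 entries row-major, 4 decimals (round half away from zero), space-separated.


BᵀP = [18.0000 -0.3750]
S = R + BᵀPB = [1/2] + [36.5625] = [37.0625]
BᵀPA = [-18.0000 -36.3750]
K = S⁻¹·BᵀPA = [-0.4857 -0.9815]
A−BK = [-0.0287 -0.0371; -0.7285 -0.4722]
AᵀP(A−BK) = [0.2580 0.3339; 0.3339 0.5497]
P' = Q + AᵀP(A−BK) = [4.5080 1.8339; 1.8339 9.5497]
tr(P') = 14.0578

-0.4857 -0.9815


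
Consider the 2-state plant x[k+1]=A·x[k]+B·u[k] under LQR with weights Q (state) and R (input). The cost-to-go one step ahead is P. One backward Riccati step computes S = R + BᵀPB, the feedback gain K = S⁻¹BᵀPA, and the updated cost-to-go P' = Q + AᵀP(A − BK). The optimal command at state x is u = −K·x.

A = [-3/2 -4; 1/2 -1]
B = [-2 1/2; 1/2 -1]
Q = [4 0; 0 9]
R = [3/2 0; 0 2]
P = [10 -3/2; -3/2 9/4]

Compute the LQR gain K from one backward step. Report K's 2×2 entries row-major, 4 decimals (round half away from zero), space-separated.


BᵀP = [-20.7500 4.1250; 6.5000 -3.0000]
S = R + BᵀPB = [3/2 0; 0 2] + [43.5625 -14.5000; -14.5000 6.2500] = [45.0625 -14.5000; -14.5000 8.2500]
BᵀPA = [33.1875 78.8750; -11.2500 -23.0000]
K = S⁻¹·BᵀPA = [0.6852 1.9640; -0.1593 0.6640]
A−BK = [-0.0499 -0.4040; -0.0019 -1.3180]
AᵀP(A−BK) = [0.7797 1.9146; 1.9146 10.6110]
P' = Q + AᵀP(A−BK) = [4.7797 1.9146; 1.9146 19.6110]
tr(P') = 24.3907

0.6852 1.9640 -0.1593 0.6640


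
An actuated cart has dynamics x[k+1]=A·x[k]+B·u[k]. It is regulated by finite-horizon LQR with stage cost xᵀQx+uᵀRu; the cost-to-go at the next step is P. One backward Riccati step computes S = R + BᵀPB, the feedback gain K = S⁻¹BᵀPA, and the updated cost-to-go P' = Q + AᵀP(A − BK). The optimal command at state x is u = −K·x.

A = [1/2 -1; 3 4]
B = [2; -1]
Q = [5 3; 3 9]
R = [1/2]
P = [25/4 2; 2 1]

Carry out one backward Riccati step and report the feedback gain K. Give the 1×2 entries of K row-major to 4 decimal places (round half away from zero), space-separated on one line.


0.7703 0.0811

BᵀP = [10.5000 3.0000]
S = R + BᵀPB = [1/2] + [18.0000] = [18.5000]
BᵀPA = [14.2500 1.5000]
K = S⁻¹·BᵀPA = [0.7703 0.0811]
A−BK = [-1.0405 -1.1622; 3.7703 4.0811]
AᵀP(A−BK) = [5.5861 5.7196; 5.7196 6.1284]
P' = Q + AᵀP(A−BK) = [10.5861 8.7196; 8.7196 15.1284]
tr(P') = 25.7145


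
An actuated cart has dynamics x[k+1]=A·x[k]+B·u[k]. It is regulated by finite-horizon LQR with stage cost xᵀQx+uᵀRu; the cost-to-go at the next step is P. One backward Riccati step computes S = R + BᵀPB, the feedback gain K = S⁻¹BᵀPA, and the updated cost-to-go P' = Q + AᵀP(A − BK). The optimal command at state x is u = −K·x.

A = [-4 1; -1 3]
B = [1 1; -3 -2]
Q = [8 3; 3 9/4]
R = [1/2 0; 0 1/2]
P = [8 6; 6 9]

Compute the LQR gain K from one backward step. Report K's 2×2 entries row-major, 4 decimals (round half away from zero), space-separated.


4.8729 -2.9759 -6.2405 2.6942

BᵀP = [-10.0000 -21.0000; -4.0000 -12.0000]
S = R + BᵀPB = [1/2 0; 0 1/2] + [53.0000 32.0000; 32.0000 20.0000] = [53.5000 32.0000; 32.0000 20.5000]
BᵀPA = [61.0000 -73.0000; 28.0000 -40.0000]
K = S⁻¹·BᵀPA = [4.8729 -2.9759; -6.2405 2.6942]
A−BK = [-2.6323 1.2818; 1.1375 -0.5395]
AᵀP(A−BK) = [62.4914 -30.9038; -30.9038 15.5223]
P' = Q + AᵀP(A−BK) = [70.4914 -27.9038; -27.9038 17.7723]
tr(P') = 88.2637


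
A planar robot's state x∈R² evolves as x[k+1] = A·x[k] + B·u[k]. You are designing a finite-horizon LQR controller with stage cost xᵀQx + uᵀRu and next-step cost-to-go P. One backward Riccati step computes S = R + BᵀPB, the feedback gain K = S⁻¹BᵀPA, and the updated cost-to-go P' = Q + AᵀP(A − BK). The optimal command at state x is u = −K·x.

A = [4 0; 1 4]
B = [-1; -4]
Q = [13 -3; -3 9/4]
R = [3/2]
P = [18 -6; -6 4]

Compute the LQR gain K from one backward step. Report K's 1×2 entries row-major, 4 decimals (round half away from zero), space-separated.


BᵀP = [6.0000 -10.0000]
S = R + BᵀPB = [3/2] + [34.0000] = [35.5000]
BᵀPA = [14.0000 -40.0000]
K = S⁻¹·BᵀPA = [0.3944 -1.1268]
A−BK = [4.3944 -1.1268; 2.5775 -0.5070]
AᵀP(A−BK) = [238.4789 -64.2254; -64.2254 18.9296]
P' = Q + AᵀP(A−BK) = [251.4789 -67.2254; -67.2254 21.1796]
tr(P') = 272.6585

0.3944 -1.1268


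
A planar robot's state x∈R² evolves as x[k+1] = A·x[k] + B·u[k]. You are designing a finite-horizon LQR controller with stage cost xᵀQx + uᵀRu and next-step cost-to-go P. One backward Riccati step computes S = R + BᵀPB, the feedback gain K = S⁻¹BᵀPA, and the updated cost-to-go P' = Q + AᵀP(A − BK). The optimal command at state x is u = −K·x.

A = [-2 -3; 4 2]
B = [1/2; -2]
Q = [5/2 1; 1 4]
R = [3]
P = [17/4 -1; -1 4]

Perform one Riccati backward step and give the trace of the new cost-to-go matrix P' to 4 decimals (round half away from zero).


BᵀP = [4.1250 -8.5000]
S = R + BᵀPB = [3] + [19.0625] = [22.0625]
BᵀPA = [-42.2500 -29.3750]
K = S⁻¹·BᵀPA = [-1.9150 -1.3314]
A−BK = [-1.0425 -2.3343; 0.1700 -0.6629]
AᵀP(A−BK) = [16.0907 17.2465; 17.2465 27.1388]
P' = Q + AᵀP(A−BK) = [18.5907 18.2465; 18.2465 31.1388]
tr(P') = 49.7295

49.7295


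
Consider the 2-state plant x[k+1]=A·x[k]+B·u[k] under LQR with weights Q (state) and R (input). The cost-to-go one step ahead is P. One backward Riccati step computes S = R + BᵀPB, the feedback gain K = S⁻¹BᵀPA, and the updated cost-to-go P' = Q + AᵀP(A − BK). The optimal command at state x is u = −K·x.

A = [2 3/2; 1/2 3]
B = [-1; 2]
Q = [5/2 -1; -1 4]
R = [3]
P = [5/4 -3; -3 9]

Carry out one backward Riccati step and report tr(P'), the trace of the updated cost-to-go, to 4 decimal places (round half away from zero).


BᵀP = [-7.2500 21.0000]
S = R + BᵀPB = [3] + [49.2500] = [52.2500]
BᵀPA = [-4.0000 52.1250]
K = S⁻¹·BᵀPA = [-0.0766 0.9976]
A−BK = [1.9234 2.4976; 0.6531 1.0048]
AᵀP(A−BK) = [0.9438 0.9904; 0.9904 4.8122]
P' = Q + AᵀP(A−BK) = [3.4438 -0.0096; -0.0096 8.8122]
tr(P') = 12.2560

12.2560


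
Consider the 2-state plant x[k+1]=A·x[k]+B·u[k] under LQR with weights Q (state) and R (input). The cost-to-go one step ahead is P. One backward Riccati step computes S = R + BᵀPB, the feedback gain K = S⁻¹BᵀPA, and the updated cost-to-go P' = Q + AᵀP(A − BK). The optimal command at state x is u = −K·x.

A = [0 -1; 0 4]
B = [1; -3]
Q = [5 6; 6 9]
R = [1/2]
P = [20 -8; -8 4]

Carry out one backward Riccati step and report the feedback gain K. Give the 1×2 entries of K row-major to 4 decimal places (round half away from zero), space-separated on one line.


0.0000 -1.1866

BᵀP = [44.0000 -20.0000]
S = R + BᵀPB = [1/2] + [104.0000] = [104.5000]
BᵀPA = [0.0000 -124.0000]
K = S⁻¹·BᵀPA = [0.0000 -1.1866]
A−BK = [0.0000 0.1866; 0.0000 0.4402]
AᵀP(A−BK) = [0.0000 0.0000; 0.0000 0.8612]
P' = Q + AᵀP(A−BK) = [5.0000 6.0000; 6.0000 9.8612]
tr(P') = 14.8612


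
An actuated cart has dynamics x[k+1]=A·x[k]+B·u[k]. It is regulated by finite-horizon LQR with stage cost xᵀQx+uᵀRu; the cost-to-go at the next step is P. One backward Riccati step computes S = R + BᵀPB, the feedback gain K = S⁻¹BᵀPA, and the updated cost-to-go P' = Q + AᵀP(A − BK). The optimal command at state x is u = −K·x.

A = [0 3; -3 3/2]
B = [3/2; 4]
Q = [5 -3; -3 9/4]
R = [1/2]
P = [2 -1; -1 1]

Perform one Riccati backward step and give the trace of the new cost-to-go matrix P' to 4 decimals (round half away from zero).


BᵀP = [-1.0000 2.5000]
S = R + BᵀPB = [1/2] + [8.5000] = [9.0000]
BᵀPA = [-7.5000 0.7500]
K = S⁻¹·BᵀPA = [-0.8333 0.0833]
A−BK = [1.2500 2.8750; 0.3333 1.1667]
AᵀP(A−BK) = [2.7500 5.1250; 5.1250 11.1875]
P' = Q + AᵀP(A−BK) = [7.7500 2.1250; 2.1250 13.4375]
tr(P') = 21.1875

21.1875


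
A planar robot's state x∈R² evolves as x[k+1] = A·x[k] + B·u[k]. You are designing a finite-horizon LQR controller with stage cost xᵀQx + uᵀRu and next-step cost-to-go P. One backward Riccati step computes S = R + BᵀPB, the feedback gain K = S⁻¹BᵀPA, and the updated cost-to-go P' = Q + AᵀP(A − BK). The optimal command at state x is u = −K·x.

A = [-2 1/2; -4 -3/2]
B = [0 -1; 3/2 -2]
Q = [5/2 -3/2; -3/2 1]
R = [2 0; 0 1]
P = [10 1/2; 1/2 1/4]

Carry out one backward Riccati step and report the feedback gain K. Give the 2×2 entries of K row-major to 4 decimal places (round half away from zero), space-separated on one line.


BᵀP = [0.7500 0.3750; -11.0000 -1.0000]
S = R + BᵀPB = [2 0; 0 1] + [0.5625 -1.5000; -1.5000 13.0000] = [2.5625 -1.5000; -1.5000 14.0000]
BᵀPA = [-3.0000 -0.1875; 26.0000 -4.0000]
K = S⁻¹·BᵀPA = [-0.0892 -0.2565; 1.8476 -0.3132]
A−BK = [-0.1524 0.1868; -0.1710 -1.7416]
AᵀP(A−BK) = [3.6952 -0.6264; -0.6264 1.0116]
P' = Q + AᵀP(A−BK) = [6.1952 -2.1264; -2.1264 2.0116]
tr(P') = 8.2068

-0.0892 -0.2565 1.8476 -0.3132


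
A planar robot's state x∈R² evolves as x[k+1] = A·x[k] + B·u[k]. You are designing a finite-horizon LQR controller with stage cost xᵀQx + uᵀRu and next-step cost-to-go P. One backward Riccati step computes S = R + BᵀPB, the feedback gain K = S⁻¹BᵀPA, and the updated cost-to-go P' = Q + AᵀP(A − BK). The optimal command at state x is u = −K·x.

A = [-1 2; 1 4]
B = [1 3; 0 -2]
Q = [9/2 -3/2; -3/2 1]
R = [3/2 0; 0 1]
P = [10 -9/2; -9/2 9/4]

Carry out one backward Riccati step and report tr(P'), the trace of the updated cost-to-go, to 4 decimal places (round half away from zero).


BᵀP = [10.0000 -4.5000; 39.0000 -18.0000]
S = R + BᵀPB = [3/2 0; 0 1] + [10.0000 39.0000; 39.0000 153.0000] = [11.5000 39.0000; 39.0000 154.0000]
BᵀPA = [-14.5000 2.0000; -57.0000 6.0000]
K = S⁻¹·BᵀPA = [-0.0400 0.2960; -0.3600 -0.0360]
A−BK = [0.1200 1.8120; 0.2800 3.9280]
AᵀP(A−BK) = [0.1500 0.2400; 0.2400 3.6240]
P' = Q + AᵀP(A−BK) = [4.6500 -1.2600; -1.2600 4.6240]
tr(P') = 9.2740

9.2740


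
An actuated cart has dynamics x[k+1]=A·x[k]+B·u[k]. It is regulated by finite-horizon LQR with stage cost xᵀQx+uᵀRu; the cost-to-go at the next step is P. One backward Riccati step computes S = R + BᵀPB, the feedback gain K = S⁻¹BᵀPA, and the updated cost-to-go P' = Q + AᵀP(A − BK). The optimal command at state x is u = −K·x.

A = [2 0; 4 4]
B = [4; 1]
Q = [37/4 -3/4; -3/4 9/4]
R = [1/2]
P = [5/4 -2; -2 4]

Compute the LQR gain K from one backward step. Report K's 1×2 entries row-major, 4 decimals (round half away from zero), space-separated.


-1.1765 -1.8824

BᵀP = [3.0000 -4.0000]
S = R + BᵀPB = [1/2] + [8.0000] = [8.5000]
BᵀPA = [-10.0000 -16.0000]
K = S⁻¹·BᵀPA = [-1.1765 -1.8824]
A−BK = [6.7059 7.5294; 5.1765 5.8824]
AᵀP(A−BK) = [25.2353 29.1765; 29.1765 33.8824]
P' = Q + AᵀP(A−BK) = [34.4853 28.4265; 28.4265 36.1324]
tr(P') = 70.6176


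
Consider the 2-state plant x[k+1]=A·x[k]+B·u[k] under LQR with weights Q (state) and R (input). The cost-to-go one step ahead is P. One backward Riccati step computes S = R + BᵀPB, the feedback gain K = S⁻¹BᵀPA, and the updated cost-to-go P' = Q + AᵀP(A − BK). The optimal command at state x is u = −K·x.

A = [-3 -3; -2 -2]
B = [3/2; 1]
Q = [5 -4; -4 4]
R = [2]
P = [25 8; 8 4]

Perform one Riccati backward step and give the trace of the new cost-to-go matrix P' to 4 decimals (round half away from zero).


BᵀP = [45.5000 16.0000]
S = R + BᵀPB = [2] + [84.2500] = [86.2500]
BᵀPA = [-168.5000 -168.5000]
K = S⁻¹·BᵀPA = [-1.9536 -1.9536]
A−BK = [-0.0696 -0.0696; -0.0464 -0.0464]
AᵀP(A−BK) = [7.8145 7.8145; 7.8145 7.8145]
P' = Q + AᵀP(A−BK) = [12.8145 3.8145; 3.8145 11.8145]
tr(P') = 24.6290

24.6290


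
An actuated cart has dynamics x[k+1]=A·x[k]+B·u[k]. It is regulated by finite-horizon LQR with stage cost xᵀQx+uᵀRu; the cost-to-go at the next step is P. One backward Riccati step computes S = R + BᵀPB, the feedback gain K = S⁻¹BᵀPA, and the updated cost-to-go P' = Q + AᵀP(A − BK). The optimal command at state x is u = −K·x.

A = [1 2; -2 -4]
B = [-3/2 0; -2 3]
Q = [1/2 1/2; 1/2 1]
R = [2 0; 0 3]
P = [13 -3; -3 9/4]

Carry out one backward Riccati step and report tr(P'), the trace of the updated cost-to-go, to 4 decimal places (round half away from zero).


21.6740

BᵀP = [-13.5000 0.0000; -9.0000 6.7500]
S = R + BᵀPB = [2 0; 0 3] + [20.2500 0.0000; 0.0000 20.2500] = [22.2500 0.0000; 0.0000 23.2500]
BᵀPA = [-13.5000 -27.0000; -22.5000 -45.0000]
K = S⁻¹·BᵀPA = [-0.6067 -1.2135; -0.9677 -1.9355]
A−BK = [0.0899 0.1798; -0.3103 -0.6205]
AᵀP(A−BK) = [4.0348 8.0696; 8.0696 16.1392]
P' = Q + AᵀP(A−BK) = [4.5348 8.5696; 8.5696 17.1392]
tr(P') = 21.6740


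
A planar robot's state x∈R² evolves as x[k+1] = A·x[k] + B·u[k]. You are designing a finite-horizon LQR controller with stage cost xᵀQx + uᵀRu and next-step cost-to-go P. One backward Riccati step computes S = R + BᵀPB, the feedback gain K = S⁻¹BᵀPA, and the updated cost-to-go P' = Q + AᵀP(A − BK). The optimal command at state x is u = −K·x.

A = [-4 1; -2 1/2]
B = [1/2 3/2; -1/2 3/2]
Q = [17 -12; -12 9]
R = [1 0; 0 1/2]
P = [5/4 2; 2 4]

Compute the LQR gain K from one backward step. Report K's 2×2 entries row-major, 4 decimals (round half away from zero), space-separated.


-0.1159 0.0290 -1.7708 0.4427

BᵀP = [-0.3750 -1.0000; 4.8750 9.0000]
S = R + BᵀPB = [1 0; 0 1/2] + [0.3125 -2.0625; -2.0625 20.8125] = [1.3125 -2.0625; -2.0625 21.3125]
BᵀPA = [3.5000 -0.8750; -37.5000 9.3750]
K = S⁻¹·BᵀPA = [-0.1159 0.0290; -1.7708 0.4427]
A−BK = [-1.2859 0.3215; 0.5982 -0.1495]
AᵀP(A−BK) = [2.0026 -0.5007; -0.5007 0.1252]
P' = Q + AᵀP(A−BK) = [19.0026 -12.5007; -12.5007 9.1252]
tr(P') = 28.1278


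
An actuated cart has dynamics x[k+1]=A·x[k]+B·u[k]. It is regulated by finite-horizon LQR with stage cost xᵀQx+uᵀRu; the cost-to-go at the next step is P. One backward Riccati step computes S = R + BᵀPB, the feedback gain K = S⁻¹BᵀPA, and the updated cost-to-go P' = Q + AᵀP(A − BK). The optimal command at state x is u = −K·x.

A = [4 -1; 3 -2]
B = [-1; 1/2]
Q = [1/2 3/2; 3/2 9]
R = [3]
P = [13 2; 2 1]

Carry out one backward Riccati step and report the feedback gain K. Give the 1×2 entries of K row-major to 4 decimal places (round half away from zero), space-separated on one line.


-3.6842 1.0526

BᵀP = [-12.0000 -1.5000]
S = R + BᵀPB = [3] + [11.2500] = [14.2500]
BᵀPA = [-52.5000 15.0000]
K = S⁻¹·BᵀPA = [-3.6842 1.0526]
A−BK = [0.3158 0.0526; 4.8421 -2.5263]
AᵀP(A−BK) = [71.5789 -24.7368; -24.7368 9.2105]
P' = Q + AᵀP(A−BK) = [72.0789 -23.2368; -23.2368 18.2105]
tr(P') = 90.2895


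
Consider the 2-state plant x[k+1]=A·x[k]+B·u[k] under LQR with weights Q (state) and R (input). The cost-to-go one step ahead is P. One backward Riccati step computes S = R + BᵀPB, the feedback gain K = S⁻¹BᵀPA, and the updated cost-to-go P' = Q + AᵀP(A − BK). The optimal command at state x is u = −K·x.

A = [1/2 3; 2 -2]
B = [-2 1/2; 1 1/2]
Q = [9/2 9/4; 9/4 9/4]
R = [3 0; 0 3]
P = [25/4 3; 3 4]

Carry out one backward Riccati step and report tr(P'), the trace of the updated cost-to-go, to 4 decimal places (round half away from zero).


24.1763

BᵀP = [-9.5000 -2.0000; 4.6250 3.5000]
S = R + BᵀPB = [3 0; 0 3] + [17.0000 -5.7500; -5.7500 4.0625] = [20.0000 -5.7500; -5.7500 7.0625]
BᵀPA = [-8.7500 -24.5000; 9.3125 6.8750]
K = S⁻¹·BᵀPA = [-0.0763 -1.2340; 1.2565 -0.0312]
A−BK = [-0.2808 0.5477; 1.4480 -0.7504]
AᵀP(A−BK) = [11.1941 -2.1317; -2.1317 6.2322]
P' = Q + AᵀP(A−BK) = [15.6941 0.1183; 0.1183 8.4822]
tr(P') = 24.1763


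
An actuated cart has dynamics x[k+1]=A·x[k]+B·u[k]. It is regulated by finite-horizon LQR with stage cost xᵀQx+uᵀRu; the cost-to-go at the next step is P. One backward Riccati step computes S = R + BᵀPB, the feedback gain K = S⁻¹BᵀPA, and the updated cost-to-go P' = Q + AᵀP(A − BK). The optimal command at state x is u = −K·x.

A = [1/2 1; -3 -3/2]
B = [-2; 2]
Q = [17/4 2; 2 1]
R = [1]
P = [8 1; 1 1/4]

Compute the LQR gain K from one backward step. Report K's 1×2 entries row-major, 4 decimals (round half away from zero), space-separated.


BᵀP = [-14.0000 -1.5000]
S = R + BᵀPB = [1] + [25.0000] = [26.0000]
BᵀPA = [-2.5000 -11.7500]
K = S⁻¹·BᵀPA = [-0.0962 -0.4519]
A−BK = [0.3077 0.0962; -2.8077 -0.5962]
AᵀP(A−BK) = [1.0096 0.2452; 0.2452 0.2524]
P' = Q + AᵀP(A−BK) = [5.2596 2.2452; 2.2452 1.2524]
tr(P') = 6.5120

-0.0962 -0.4519


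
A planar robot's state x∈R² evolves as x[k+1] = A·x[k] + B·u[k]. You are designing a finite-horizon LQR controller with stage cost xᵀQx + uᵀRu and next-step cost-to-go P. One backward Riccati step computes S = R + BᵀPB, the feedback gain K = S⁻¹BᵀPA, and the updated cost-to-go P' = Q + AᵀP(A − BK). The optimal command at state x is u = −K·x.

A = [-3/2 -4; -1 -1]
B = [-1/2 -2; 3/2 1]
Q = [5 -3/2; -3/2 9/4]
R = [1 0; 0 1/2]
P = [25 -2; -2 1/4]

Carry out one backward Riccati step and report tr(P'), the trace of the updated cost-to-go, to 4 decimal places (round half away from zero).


10.2408

BᵀP = [-15.5000 1.3750; -52.0000 4.2500]
S = R + BᵀPB = [1 0; 0 1/2] + [9.8125 32.3750; 32.3750 108.2500] = [10.8125 32.3750; 32.3750 108.7500]
BᵀPA = [21.8750 60.6250; 73.7500 203.7500]
K = S⁻¹·BᵀPA = [-0.0685 -0.0269; 0.6986 1.8816]
A−BK = [-0.1371 -0.2503; -1.5958 -2.8412]
AᵀP(A−BK) = [0.4801 1.0725; 1.0725 2.5106]
P' = Q + AᵀP(A−BK) = [5.4801 -0.4275; -0.4275 4.7606]
tr(P') = 10.2408


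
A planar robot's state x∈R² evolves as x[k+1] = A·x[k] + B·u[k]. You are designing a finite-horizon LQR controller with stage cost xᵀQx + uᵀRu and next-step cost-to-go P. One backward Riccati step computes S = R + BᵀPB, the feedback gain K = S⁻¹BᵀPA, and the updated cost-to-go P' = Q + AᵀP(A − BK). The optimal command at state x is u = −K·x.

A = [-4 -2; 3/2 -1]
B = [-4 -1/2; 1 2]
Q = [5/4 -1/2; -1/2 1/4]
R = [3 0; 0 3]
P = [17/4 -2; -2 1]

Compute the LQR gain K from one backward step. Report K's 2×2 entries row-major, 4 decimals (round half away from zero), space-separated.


0.9241 0.3127 0.2973 0.0541

BᵀP = [-19.0000 9.0000; -6.1250 3.0000]
S = R + BᵀPB = [3 0; 0 3] + [85.0000 27.5000; 27.5000 9.0625] = [88.0000 27.5000; 27.5000 12.0625]
BᵀPA = [89.5000 29.0000; 29.0000 9.2500]
K = S⁻¹·BᵀPA = [0.9241 0.3127; 0.2973 0.0541]
A−BK = [-0.1548 -0.7224; -0.0187 -1.4208]
AᵀP(A−BK) = [2.9178 0.9499; 0.9499 0.4330]
P' = Q + AᵀP(A−BK) = [4.1678 0.4499; 0.4499 0.6830]
tr(P') = 4.8509


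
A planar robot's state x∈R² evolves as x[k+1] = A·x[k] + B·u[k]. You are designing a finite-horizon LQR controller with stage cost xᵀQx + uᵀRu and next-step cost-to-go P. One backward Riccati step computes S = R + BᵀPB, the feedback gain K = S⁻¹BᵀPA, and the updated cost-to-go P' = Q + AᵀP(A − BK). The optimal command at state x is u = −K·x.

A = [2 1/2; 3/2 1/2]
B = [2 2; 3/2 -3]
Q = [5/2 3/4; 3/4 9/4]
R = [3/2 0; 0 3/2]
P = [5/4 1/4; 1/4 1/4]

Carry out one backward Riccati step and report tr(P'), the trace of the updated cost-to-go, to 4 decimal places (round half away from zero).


6.0107

BᵀP = [2.8750 0.8750; 1.7500 -0.2500]
S = R + BᵀPB = [3/2 0; 0 3/2] + [7.0625 3.1250; 3.1250 4.2500] = [8.5625 3.1250; 3.1250 5.7500]
BᵀPA = [7.0625 1.8750; 3.1250 0.7500]
K = S⁻¹·BᵀPA = [0.7815 0.2138; 0.1188 0.0143]
A−BK = [0.1995 0.0439; 0.6841 0.2221]
AᵀP(A−BK) = [1.1722 0.3207; 0.3207 0.0885]
P' = Q + AᵀP(A−BK) = [3.6722 1.0707; 1.0707 2.3385]
tr(P') = 6.0107


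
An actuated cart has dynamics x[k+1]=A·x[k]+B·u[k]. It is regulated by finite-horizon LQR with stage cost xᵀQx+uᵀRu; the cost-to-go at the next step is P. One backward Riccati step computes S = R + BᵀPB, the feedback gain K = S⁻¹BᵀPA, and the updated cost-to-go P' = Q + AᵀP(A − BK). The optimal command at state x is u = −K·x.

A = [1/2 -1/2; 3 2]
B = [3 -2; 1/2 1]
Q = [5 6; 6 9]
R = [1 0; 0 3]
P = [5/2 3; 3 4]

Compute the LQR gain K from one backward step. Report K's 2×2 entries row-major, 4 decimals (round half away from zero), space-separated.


1.1688 0.5612 0.2363 0.1857

BᵀP = [9.0000 11.0000; -2.0000 -2.0000]
S = R + BᵀPB = [1 0; 0 3] + [32.5000 -7.0000; -7.0000 2.0000] = [33.5000 -7.0000; -7.0000 5.0000]
BᵀPA = [37.5000 17.5000; -7.0000 -3.0000]
K = S⁻¹·BᵀPA = [1.1688 0.5612; 0.2363 0.1857]
A−BK = [-2.5338 -1.8122; 2.1793 1.5338]
AᵀP(A−BK) = [3.4499 2.1303; 2.1303 1.3613]
P' = Q + AᵀP(A−BK) = [8.4499 8.1303; 8.1303 10.3613]
tr(P') = 18.8112


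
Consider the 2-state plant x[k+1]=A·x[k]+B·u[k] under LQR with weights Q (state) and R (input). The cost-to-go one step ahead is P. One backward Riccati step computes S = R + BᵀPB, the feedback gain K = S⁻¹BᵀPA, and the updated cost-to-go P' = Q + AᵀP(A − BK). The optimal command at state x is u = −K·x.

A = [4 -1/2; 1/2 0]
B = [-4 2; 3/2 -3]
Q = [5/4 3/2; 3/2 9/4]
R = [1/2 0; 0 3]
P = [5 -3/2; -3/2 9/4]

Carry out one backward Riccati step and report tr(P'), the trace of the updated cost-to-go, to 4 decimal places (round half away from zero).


5.9584

BᵀP = [-22.2500 9.3750; 14.5000 -9.7500]
S = R + BᵀPB = [1/2 0; 0 3] + [103.0625 -72.6250; -72.6250 58.2500] = [103.5625 -72.6250; -72.6250 61.2500]
BᵀPA = [-84.3125 11.1250; 53.1250 -7.2500]
K = S⁻¹·BᵀPA = [-1.2219 0.1449; -0.5814 0.0534]
A−BK = [0.2754 -0.0273; 0.5885 -0.0570]
AᵀP(A−BK) = [2.4329 -0.2472; -0.2472 0.0254]
P' = Q + AᵀP(A−BK) = [3.6829 1.2528; 1.2528 2.2754]
tr(P') = 5.9584


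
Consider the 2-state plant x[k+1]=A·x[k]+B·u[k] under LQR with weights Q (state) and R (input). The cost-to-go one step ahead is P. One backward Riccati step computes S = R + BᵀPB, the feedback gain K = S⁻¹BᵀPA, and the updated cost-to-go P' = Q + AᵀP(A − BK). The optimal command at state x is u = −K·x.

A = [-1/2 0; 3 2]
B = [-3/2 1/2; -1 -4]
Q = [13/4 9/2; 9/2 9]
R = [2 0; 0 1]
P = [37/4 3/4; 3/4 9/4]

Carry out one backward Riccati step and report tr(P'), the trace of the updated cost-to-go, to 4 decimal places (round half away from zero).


13.0867

BᵀP = [-14.6250 -3.3750; 1.6250 -8.6250]
S = R + BᵀPB = [2 0; 0 1] + [25.3125 6.1875; 6.1875 35.3125] = [27.3125 6.1875; 6.1875 36.3125]
BᵀPA = [-2.8125 -6.7500; -26.6875 -17.2500]
K = S⁻¹·BᵀPA = [0.0661 -0.1451; -0.7462 -0.4503]
A−BK = [-0.0278 0.0075; 0.0813 0.0536]
AᵀP(A−BK) = [0.5842 0.3241; 0.3241 0.2525]
P' = Q + AᵀP(A−BK) = [3.8342 4.8241; 4.8241 9.2525]
tr(P') = 13.0867


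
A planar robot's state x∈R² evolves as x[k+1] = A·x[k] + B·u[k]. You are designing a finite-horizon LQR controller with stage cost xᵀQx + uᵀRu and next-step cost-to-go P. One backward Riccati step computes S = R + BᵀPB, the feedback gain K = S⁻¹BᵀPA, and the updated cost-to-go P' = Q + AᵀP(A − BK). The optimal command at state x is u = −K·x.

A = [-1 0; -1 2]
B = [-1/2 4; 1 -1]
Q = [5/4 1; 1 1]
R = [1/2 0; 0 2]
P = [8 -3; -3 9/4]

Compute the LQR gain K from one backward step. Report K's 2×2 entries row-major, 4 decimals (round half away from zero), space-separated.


BᵀP = [-7.0000 3.7500; 35.0000 -14.2500]
S = R + BᵀPB = [1/2 0; 0 2] + [7.2500 -31.7500; -31.7500 154.2500] = [7.7500 -31.7500; -31.7500 156.2500]
BᵀPA = [3.2500 7.5000; -20.7500 -28.5000]
K = S⁻¹·BᵀPA = [-0.7443 1.3161; -0.2840 0.0850]
A−BK = [-0.2360 0.3179; -0.5397 0.7689]
AᵀP(A−BK) = [0.7751 -1.0129; -1.0129 1.5527]
P' = Q + AᵀP(A−BK) = [2.0251 -0.0129; -0.0129 2.5527]
tr(P') = 4.5778

-0.7443 1.3161 -0.2840 0.0850


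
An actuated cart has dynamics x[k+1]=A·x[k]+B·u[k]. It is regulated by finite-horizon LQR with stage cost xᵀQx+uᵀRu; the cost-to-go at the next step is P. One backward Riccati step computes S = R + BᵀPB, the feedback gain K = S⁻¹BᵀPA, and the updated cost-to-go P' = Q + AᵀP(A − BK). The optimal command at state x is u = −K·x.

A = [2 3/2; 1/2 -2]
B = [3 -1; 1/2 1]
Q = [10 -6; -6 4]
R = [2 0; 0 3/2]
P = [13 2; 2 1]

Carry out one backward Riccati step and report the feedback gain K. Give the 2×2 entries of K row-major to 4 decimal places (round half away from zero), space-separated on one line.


0.6401 0.1721 -0.0919 -0.7595

BᵀP = [40.0000 6.5000; -11.0000 -1.0000]
S = R + BᵀPB = [2 0; 0 3/2] + [123.2500 -33.5000; -33.5000 10.0000] = [125.2500 -33.5000; -33.5000 11.5000]
BᵀPA = [83.2500 47.0000; -22.5000 -14.5000]
K = S⁻¹·BᵀPA = [0.6401 0.1721; -0.0919 -0.7595]
A−BK = [-0.0122 0.2242; 0.2719 -1.3265]
AᵀP(A−BK) = [0.8947 0.0831; 0.0831 2.1480]
P' = Q + AᵀP(A−BK) = [10.8947 -5.9169; -5.9169 6.1480]
tr(P') = 17.0427


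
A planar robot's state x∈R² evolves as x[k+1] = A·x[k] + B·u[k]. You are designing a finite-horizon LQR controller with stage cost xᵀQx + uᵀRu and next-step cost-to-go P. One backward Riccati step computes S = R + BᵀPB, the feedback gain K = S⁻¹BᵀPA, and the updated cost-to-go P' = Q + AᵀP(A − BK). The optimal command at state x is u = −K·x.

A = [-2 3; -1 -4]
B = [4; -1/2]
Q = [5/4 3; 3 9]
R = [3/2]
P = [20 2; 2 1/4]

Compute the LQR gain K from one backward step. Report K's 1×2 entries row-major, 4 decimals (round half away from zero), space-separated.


-0.5290 0.6554

BᵀP = [79.0000 7.8750]
S = R + BᵀPB = [3/2] + [312.0625] = [313.5625]
BᵀPA = [-165.8750 205.5000]
K = S⁻¹·BᵀPA = [-0.5290 0.6554]
A−BK = [0.1160 0.3785; -1.2645 -3.6723]
AᵀP(A−BK) = [0.5019 -0.2902; -0.2902 1.3211]
P' = Q + AᵀP(A−BK) = [1.7519 2.7098; 2.7098 10.3211]
tr(P') = 12.0730


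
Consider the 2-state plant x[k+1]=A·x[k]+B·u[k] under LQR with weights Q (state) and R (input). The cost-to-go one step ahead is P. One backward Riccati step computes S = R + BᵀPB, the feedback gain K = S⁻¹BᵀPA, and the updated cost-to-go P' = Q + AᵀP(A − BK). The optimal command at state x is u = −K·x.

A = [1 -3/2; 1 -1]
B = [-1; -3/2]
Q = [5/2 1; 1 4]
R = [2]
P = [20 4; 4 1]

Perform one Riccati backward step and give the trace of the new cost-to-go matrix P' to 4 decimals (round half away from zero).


11.5000

BᵀP = [-26.0000 -5.5000]
S = R + BᵀPB = [2] + [34.2500] = [36.2500]
BᵀPA = [-31.5000 44.5000]
K = S⁻¹·BᵀPA = [-0.8690 1.2276]
A−BK = [0.1310 -0.2724; -0.3034 0.8414]
AᵀP(A−BK) = [1.6276 -2.3310; -2.3310 3.3724]
P' = Q + AᵀP(A−BK) = [4.1276 -1.3310; -1.3310 7.3724]
tr(P') = 11.5000


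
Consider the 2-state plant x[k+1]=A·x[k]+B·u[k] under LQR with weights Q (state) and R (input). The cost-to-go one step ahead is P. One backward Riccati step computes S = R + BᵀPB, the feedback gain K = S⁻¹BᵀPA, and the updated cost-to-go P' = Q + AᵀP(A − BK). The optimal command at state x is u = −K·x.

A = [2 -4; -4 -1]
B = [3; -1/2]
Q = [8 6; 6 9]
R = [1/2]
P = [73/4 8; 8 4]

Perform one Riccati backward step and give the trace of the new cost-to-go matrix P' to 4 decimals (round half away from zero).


BᵀP = [50.7500 22.0000]
S = R + BᵀPB = [1/2] + [141.2500] = [141.7500]
BᵀPA = [13.5000 -225.0000]
K = S⁻¹·BᵀPA = [0.0952 -1.5873]
A−BK = [1.7143 0.7619; -3.9524 -1.7937]
AᵀP(A−BK) = [7.7143 3.4286; 3.4286 2.8571]
P' = Q + AᵀP(A−BK) = [15.7143 9.4286; 9.4286 11.8571]
tr(P') = 27.5714

27.5714


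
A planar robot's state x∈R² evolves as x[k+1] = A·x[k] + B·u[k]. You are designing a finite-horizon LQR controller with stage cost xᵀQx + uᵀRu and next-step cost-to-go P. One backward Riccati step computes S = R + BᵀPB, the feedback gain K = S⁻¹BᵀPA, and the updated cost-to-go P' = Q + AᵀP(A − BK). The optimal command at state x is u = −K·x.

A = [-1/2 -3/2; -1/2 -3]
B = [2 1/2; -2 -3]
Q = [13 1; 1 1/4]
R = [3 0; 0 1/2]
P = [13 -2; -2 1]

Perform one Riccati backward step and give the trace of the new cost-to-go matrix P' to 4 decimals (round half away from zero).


BᵀP = [30.0000 -6.0000; 12.5000 -4.0000]
S = R + BᵀPB = [3 0; 0 1/2] + [72.0000 33.0000; 33.0000 18.2500] = [75.0000 33.0000; 33.0000 18.7500]
BᵀPA = [-12.0000 -27.0000; -4.2500 -6.7500]
K = S⁻¹·BᵀPA = [-0.2671 -0.8936; 0.2435 1.2128]
A−BK = [-0.0875 -0.3191; -0.3038 -1.1489]
AᵀP(A−BK) = [0.3292 1.1809; 1.1809 4.3085]
P' = Q + AᵀP(A−BK) = [13.3292 2.1809; 2.1809 4.5585]
tr(P') = 17.8877

17.8877


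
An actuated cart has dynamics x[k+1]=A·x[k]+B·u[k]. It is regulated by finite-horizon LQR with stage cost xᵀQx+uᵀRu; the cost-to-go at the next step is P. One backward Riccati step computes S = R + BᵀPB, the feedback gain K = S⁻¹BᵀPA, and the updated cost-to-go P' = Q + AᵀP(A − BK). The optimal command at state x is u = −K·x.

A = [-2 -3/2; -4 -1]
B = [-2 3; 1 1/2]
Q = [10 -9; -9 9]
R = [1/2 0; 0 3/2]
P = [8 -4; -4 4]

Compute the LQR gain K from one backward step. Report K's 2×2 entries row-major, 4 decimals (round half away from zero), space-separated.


-1.9603 -0.3203 -1.7577 -0.6448

BᵀP = [-20.0000 12.0000; 22.0000 -10.0000]
S = R + BᵀPB = [1/2 0; 0 3/2] + [52.0000 -54.0000; -54.0000 61.0000] = [52.5000 -54.0000; -54.0000 62.5000]
BᵀPA = [-8.0000 18.0000; -4.0000 -23.0000]
K = S⁻¹·BᵀPA = [-1.9603 -0.3203; -1.7577 -0.6448]
A−BK = [-0.6475 -0.2064; -1.1608 -0.3573]
AᵀP(A−BK) = [9.2868 2.8583; 2.8583 0.9363]
P' = Q + AᵀP(A−BK) = [19.2868 -6.1417; -6.1417 9.9363]
tr(P') = 29.2231


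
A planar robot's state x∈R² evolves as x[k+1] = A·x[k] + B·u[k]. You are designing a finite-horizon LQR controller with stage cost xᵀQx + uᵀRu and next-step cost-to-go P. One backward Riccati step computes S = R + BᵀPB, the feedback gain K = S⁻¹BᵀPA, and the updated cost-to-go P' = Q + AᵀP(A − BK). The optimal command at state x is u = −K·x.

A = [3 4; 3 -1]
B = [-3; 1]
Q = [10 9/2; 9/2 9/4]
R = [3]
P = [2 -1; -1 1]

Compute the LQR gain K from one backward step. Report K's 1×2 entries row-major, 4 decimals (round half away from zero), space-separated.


BᵀP = [-7.0000 4.0000]
S = R + BᵀPB = [3] + [25.0000] = [28.0000]
BᵀPA = [-9.0000 -32.0000]
K = S⁻¹·BᵀPA = [-0.3214 -1.1429]
A−BK = [2.0357 0.5714; 3.3214 0.1429]
AᵀP(A−BK) = [6.1071 1.7143; 1.7143 4.4286]
P' = Q + AᵀP(A−BK) = [16.1071 6.2143; 6.2143 6.6786]
tr(P') = 22.7857

-0.3214 -1.1429


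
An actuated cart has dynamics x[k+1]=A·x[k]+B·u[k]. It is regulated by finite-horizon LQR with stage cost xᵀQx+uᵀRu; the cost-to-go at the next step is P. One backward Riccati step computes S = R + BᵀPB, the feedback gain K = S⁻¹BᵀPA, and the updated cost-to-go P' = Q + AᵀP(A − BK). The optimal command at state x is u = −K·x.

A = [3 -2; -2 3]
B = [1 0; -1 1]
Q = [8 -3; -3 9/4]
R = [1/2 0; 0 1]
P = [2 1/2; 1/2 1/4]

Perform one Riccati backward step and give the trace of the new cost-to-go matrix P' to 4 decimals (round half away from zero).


15.3088

BᵀP = [1.5000 0.2500; 0.5000 0.2500]
S = R + BᵀPB = [1/2 0; 0 1] + [1.2500 0.2500; 0.2500 0.2500] = [1.7500 0.2500; 0.2500 1.2500]
BᵀPA = [4.0000 -2.2500; 1.0000 -0.2500]
K = S⁻¹·BᵀPA = [2.2353 -1.2941; 0.3529 0.0588]
A−BK = [0.7647 -0.7059; -0.1176 1.6471]
AᵀP(A−BK) = [3.7059 -1.8824; -1.8824 1.3529]
P' = Q + AᵀP(A−BK) = [11.7059 -4.8824; -4.8824 3.6029]
tr(P') = 15.3088


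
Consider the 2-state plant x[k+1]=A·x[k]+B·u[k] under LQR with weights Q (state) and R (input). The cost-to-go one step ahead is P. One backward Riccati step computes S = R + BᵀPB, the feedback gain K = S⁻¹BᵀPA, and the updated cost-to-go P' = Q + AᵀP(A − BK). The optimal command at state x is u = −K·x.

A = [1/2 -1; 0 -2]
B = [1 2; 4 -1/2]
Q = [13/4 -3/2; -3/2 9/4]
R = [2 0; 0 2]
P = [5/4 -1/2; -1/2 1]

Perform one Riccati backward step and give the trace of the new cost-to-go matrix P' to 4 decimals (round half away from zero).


BᵀP = [-0.7500 3.5000; 2.7500 -1.5000]
S = R + BᵀPB = [2 0; 0 2] + [13.2500 -3.2500; -3.2500 6.2500] = [15.2500 -3.2500; -3.2500 8.2500]
BᵀPA = [-0.3750 -6.2500; 1.3750 0.2500]
K = S⁻¹·BᵀPA = [0.0119 -0.4403; 0.1714 -0.1432]
A−BK = [0.1453 -0.2733; 0.0380 -0.3102]
AᵀP(A−BK) = [0.0813 -0.0933; -0.0933 0.5336]
P' = Q + AᵀP(A−BK) = [3.3313 -1.5933; -1.5933 2.7836]
tr(P') = 6.1150

6.1150


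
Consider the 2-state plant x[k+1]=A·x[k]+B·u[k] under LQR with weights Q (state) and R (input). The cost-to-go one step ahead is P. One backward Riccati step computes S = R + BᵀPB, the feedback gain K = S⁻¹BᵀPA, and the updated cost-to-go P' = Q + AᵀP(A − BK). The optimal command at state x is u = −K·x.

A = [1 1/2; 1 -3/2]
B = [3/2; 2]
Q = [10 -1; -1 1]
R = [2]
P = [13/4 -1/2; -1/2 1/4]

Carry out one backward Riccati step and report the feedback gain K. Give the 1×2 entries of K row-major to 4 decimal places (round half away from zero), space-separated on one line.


BᵀP = [3.8750 -0.2500]
S = R + BᵀPB = [2] + [5.3125] = [7.3125]
BᵀPA = [3.6250 2.3125]
K = S⁻¹·BᵀPA = [0.4957 0.3162]
A−BK = [0.2564 0.0256; 0.0085 -2.1325]
AᵀP(A−BK) = [0.7030 0.6036; 0.6036 1.3937]
P' = Q + AᵀP(A−BK) = [10.7030 -0.3964; -0.3964 2.3937]
tr(P') = 13.0967

0.4957 0.3162
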